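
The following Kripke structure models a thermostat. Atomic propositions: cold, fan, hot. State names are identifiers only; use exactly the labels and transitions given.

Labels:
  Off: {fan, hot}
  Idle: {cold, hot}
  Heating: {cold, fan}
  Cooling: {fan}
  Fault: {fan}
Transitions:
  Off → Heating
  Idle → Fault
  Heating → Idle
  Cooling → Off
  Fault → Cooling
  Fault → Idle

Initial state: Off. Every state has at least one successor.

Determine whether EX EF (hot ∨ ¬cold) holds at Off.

Satisfied

States satisfying EF (hot ∨ ¬cold): {Off, Idle, Heating, Cooling, Fault}.
States satisfying EX EF (hot ∨ ¬cold): {Off, Idle, Heating, Cooling, Fault}.
Off ∈ Sat(EX EF (hot ∨ ¬cold)).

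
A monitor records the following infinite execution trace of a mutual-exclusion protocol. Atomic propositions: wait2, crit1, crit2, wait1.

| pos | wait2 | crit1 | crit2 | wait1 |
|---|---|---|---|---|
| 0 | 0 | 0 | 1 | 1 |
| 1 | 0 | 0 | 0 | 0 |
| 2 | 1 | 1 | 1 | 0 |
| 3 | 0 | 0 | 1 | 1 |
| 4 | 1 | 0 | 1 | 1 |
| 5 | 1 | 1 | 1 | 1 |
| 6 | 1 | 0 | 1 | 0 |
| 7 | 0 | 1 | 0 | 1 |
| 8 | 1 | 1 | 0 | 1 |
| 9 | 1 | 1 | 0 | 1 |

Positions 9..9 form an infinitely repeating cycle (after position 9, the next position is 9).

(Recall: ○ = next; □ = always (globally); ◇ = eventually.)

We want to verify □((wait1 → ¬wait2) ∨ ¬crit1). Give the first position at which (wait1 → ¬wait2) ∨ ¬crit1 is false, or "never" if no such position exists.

Check (wait1 → ¬wait2) ∨ ¬crit1 at each position in order: 0 ✓, 1 ✓, 2 ✓, 3 ✓, 4 ✓.
At position 5 the labels are {crit1, crit2, wait1, wait2}, so (wait1 → ¬wait2) ∨ ¬crit1 is false there. This is the first violation.

5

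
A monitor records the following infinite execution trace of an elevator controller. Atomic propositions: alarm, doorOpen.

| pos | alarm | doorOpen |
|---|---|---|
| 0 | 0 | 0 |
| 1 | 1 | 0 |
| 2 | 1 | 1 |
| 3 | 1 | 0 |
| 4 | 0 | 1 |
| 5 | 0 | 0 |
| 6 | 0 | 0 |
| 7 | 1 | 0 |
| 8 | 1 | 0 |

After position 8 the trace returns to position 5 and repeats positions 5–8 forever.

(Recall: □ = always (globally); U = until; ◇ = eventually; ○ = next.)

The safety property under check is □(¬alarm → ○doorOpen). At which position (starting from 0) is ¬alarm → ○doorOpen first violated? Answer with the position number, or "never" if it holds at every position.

0

At position 0 the labels are {} and the next position 1 has {alarm}, so ¬alarm → ○doorOpen is false there. This is the first violation.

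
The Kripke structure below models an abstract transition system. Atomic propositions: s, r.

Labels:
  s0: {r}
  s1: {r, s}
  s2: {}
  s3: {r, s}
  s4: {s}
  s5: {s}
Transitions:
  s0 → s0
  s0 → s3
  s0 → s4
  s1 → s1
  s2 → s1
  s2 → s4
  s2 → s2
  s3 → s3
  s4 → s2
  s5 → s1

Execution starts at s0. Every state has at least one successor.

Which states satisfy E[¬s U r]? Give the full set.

{s0, s1, s2, s3}

States satisfying ¬s: {s0, s2}.
States satisfying r: {s0, s1, s3}.
States satisfying E[¬s U r]: {s0, s1, s2, s3}.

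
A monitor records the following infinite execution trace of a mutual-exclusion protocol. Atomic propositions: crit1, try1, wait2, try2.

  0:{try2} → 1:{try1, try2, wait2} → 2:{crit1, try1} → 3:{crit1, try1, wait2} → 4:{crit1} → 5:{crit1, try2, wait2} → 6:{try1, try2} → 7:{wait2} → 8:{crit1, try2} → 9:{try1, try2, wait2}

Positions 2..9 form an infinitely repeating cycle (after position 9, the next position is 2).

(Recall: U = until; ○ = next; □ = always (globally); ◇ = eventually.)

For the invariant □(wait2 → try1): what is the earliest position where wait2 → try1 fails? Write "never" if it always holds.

5

Check wait2 → try1 at each position in order: 0 ✓, 1 ✓, 2 ✓, 3 ✓, 4 ✓.
At position 5 the labels are {crit1, try2, wait2}, so wait2 → try1 is false there. This is the first violation.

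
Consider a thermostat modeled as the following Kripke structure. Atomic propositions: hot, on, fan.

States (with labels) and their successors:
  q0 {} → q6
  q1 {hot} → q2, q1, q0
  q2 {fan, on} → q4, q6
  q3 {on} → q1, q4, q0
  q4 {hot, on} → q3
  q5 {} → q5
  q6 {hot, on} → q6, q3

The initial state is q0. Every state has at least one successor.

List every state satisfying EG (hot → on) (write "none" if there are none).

{q0, q2, q3, q4, q5, q6}

States satisfying hot → on: {q0, q2, q3, q4, q5, q6}.
States satisfying EG (hot → on): {q0, q2, q3, q4, q5, q6}.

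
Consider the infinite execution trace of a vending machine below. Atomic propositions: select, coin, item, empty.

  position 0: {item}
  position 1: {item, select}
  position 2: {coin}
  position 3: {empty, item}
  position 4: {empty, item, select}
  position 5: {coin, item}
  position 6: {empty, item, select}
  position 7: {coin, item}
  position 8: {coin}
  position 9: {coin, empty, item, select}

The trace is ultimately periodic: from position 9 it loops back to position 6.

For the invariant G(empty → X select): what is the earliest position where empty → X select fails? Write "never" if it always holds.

4

Check empty → X select at each position in order: 0 ✓, 1 ✓, 2 ✓, 3 ✓.
At position 4 the labels are {empty, item, select} and the next position 5 has {coin, item}, so empty → X select is false there. This is the first violation.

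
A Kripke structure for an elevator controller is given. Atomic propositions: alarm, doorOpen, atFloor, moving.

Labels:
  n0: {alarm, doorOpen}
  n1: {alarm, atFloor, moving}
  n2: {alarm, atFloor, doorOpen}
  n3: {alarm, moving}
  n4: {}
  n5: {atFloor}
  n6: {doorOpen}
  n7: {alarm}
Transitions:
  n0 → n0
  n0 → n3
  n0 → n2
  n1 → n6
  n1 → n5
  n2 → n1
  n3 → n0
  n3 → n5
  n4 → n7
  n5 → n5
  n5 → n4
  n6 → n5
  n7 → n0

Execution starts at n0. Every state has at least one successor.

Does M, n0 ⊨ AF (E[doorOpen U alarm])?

Holds

States satisfying E[doorOpen U alarm]: {n0, n1, n2, n3, n7}.
States satisfying AF (E[doorOpen U alarm]): {n0, n1, n2, n3, n4, n7}.
n0 ∈ Sat(AF (E[doorOpen U alarm])).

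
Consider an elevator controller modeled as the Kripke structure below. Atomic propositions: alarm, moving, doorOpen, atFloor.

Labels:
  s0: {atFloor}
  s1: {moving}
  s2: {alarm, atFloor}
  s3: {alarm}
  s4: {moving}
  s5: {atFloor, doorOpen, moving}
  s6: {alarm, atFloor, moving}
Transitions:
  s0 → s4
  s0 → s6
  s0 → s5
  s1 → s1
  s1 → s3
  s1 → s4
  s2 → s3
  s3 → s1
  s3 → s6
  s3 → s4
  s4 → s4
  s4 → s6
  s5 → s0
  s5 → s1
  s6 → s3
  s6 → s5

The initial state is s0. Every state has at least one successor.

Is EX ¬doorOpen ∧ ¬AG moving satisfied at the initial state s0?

States satisfying ¬doorOpen: {s0, s1, s2, s3, s4, s6}.
States satisfying EX ¬doorOpen: {s0, s1, s2, s3, s4, s5, s6}.
States satisfying moving: {s1, s4, s5, s6}.
States satisfying AG moving: ∅.
States satisfying ¬AG moving: {s0, s1, s2, s3, s4, s5, s6}.
States satisfying EX ¬doorOpen ∧ ¬AG moving: {s0, s1, s2, s3, s4, s5, s6}.
s0 ∈ Sat(EX ¬doorOpen ∧ ¬AG moving).

Holds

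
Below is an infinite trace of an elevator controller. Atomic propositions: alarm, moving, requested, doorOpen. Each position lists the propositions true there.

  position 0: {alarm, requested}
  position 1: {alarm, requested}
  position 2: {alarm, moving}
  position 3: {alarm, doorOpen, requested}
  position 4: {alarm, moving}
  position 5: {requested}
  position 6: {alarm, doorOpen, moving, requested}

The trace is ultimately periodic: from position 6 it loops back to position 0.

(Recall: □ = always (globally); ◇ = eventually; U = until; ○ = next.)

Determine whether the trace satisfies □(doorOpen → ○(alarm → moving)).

No

doorOpen → ○(alarm → moving) must hold at every position from 0 onward. It fails at position 6, so □(doorOpen → ○(alarm → moving)) is false.
Positions where doorOpen holds: 3, 6.
Check ○(alarm → moving) at each: 3→ok, 6→fails.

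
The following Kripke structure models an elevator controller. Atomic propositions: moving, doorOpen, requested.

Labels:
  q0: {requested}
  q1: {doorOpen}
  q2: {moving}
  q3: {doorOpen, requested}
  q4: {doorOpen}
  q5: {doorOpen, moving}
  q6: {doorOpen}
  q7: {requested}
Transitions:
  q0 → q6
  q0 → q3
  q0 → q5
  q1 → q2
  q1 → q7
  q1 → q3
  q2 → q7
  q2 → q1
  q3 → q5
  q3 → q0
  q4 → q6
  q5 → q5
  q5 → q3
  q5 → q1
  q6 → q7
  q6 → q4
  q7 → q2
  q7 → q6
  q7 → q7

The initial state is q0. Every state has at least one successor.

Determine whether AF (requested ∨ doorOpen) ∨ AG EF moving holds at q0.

Satisfied

States satisfying requested ∨ doorOpen: {q0, q1, q3, q4, q5, q6, q7}.
States satisfying AF (requested ∨ doorOpen): {q0, q1, q2, q3, q4, q5, q6, q7}.
States satisfying EF moving: {q0, q1, q2, q3, q4, q5, q6, q7}.
States satisfying AG EF moving: {q0, q1, q2, q3, q4, q5, q6, q7}.
States satisfying AF (requested ∨ doorOpen) ∨ AG EF moving: {q0, q1, q2, q3, q4, q5, q6, q7}.
q0 ∈ Sat(AF (requested ∨ doorOpen) ∨ AG EF moving).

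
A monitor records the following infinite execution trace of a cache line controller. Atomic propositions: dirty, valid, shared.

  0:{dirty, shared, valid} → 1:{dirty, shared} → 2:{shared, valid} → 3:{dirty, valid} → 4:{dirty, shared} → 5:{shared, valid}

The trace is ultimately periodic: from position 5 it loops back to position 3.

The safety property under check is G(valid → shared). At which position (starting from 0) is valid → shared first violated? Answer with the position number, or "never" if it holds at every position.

Check valid → shared at each position in order: 0 ✓, 1 ✓, 2 ✓.
At position 3 the labels are {dirty, valid}, so valid → shared is false there. This is the first violation.

3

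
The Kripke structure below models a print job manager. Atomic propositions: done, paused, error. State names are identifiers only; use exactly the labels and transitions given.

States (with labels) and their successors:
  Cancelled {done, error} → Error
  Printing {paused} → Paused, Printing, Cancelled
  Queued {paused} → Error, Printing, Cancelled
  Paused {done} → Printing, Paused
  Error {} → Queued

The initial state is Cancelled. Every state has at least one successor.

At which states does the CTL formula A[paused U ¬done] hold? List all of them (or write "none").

{Printing, Queued, Error}

States satisfying paused: {Printing, Queued}.
States satisfying ¬done: {Printing, Queued, Error}.
States satisfying A[paused U ¬done]: {Printing, Queued, Error}.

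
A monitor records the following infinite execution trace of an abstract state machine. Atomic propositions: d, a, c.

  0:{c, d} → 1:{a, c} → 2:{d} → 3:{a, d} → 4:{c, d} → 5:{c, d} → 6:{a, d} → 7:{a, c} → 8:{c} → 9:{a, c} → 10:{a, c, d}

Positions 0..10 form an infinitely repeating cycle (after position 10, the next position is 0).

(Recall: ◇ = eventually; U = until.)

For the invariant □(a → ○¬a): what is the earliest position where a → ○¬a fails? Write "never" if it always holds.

6

Check a → ○¬a at each position in order: 0 ✓, 1 ✓, 2 ✓, 3 ✓, 4 ✓, 5 ✓.
At position 6 the labels are {a, d} and the next position 7 has {a, c}, so a → ○¬a is false there. This is the first violation.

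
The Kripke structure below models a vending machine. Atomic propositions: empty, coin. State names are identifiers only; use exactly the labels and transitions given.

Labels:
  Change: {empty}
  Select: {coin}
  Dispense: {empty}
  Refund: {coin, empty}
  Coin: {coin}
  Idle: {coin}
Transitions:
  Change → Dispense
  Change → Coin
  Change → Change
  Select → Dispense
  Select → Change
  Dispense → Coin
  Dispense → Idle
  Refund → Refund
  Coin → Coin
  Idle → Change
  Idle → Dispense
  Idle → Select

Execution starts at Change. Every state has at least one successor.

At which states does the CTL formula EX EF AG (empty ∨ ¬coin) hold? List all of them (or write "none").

States satisfying EF AG (empty ∨ ¬coin): {Refund}.
States satisfying EX EF AG (empty ∨ ¬coin): {Refund}.

{Refund}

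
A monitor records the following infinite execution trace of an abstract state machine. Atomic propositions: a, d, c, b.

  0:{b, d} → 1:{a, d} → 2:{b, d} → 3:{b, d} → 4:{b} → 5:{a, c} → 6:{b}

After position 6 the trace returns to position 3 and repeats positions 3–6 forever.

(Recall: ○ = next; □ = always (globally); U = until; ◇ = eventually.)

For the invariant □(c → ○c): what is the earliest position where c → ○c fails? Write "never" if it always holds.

Check c → ○c at each position in order: 0 ✓, 1 ✓, 2 ✓, 3 ✓, 4 ✓.
At position 5 the labels are {a, c} and the next position 6 has {b}, so c → ○c is false there. This is the first violation.

5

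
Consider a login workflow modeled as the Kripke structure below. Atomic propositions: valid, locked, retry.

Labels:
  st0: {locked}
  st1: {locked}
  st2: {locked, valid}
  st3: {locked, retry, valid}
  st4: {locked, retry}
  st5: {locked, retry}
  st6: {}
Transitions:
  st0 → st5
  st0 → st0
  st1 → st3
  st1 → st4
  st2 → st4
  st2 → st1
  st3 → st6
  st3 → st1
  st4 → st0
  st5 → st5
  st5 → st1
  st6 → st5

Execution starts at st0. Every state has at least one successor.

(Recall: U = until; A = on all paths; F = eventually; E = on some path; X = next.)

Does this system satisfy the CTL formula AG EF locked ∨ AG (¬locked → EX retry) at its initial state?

States satisfying EF locked: {st0, st1, st2, st3, st4, st5, st6}.
States satisfying AG EF locked: {st0, st1, st2, st3, st4, st5, st6}.
States satisfying ¬locked → EX retry: {st0, st1, st2, st3, st4, st5, st6}.
States satisfying AG (¬locked → EX retry): {st0, st1, st2, st3, st4, st5, st6}.
States satisfying AG EF locked ∨ AG (¬locked → EX retry): {st0, st1, st2, st3, st4, st5, st6}.
st0 ∈ Sat(AG EF locked ∨ AG (¬locked → EX retry)).

Satisfied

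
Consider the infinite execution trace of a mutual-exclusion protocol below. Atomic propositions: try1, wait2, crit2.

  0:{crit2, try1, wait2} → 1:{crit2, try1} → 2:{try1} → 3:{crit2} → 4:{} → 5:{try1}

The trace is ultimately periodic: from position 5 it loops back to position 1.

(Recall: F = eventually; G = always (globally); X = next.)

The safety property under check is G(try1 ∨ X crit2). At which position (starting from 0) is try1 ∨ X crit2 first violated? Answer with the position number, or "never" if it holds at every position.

Check try1 ∨ X crit2 at each position in order: 0 ✓, 1 ✓, 2 ✓.
At position 3 the labels are {crit2} and the next position 4 has {}, so try1 ∨ X crit2 is false there. This is the first violation.

3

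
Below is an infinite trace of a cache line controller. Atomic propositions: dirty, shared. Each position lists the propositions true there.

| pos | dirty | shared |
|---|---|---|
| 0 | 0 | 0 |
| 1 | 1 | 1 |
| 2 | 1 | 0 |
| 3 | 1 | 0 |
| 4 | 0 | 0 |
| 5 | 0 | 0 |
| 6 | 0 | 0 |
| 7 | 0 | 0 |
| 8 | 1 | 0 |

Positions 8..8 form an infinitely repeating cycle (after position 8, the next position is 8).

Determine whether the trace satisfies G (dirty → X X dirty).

No

dirty → X X dirty must hold at every position from 0 onward. It fails at position 2, so G (dirty → X X dirty) is false.
Positions where dirty holds: 1, 2, 3, 8.
Check X X dirty at each: 1→ok, 2→fails, 3→fails, 8→ok.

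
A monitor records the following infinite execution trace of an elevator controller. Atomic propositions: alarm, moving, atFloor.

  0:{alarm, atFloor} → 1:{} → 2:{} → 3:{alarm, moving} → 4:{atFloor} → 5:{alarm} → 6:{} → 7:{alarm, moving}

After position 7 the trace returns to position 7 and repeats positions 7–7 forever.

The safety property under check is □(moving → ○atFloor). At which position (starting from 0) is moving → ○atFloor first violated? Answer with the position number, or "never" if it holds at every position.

7

Check moving → ○atFloor at each position in order: 0 ✓, 1 ✓, 2 ✓, 3 ✓, 4 ✓, 5 ✓, 6 ✓.
At position 7 the labels are {alarm, moving} and the next position 7 has {alarm, moving}, so moving → ○atFloor is false there. This is the first violation.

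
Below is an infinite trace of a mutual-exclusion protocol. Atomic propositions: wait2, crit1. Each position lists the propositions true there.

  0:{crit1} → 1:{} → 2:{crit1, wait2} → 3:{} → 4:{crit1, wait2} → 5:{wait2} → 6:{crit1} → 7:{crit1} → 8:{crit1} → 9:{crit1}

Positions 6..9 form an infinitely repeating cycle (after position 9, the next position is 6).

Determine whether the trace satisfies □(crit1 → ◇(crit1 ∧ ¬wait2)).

Yes

crit1 → ◇(crit1 ∧ ¬wait2) holds at every position 0..9, and those are all positions ever visited, so □(crit1 → ◇(crit1 ∧ ¬wait2)) holds.
Positions where crit1 holds: 0, 2, 4, 6, 7, 8, 9.
Check ◇(crit1 ∧ ¬wait2) at each: 0→ok, 2→ok, 4→ok, 6→ok, 7→ok, 8→ok, 9→ok.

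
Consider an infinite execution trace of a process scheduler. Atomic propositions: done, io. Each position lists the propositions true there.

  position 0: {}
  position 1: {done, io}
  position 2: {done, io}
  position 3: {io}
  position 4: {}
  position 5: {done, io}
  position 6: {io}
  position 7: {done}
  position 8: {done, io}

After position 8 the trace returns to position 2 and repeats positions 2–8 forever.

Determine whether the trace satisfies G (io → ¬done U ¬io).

Violated

io → ¬done U ¬io must hold at every position from 0 onward. It fails at position 1, so G (io → ¬done U ¬io) is false.
Positions where io holds: 1, 2, 3, 5, 6, 8.
Check ¬done U ¬io at each: 1→fails, 2→fails, 3→ok, 5→fails, 6→ok, 8→fails.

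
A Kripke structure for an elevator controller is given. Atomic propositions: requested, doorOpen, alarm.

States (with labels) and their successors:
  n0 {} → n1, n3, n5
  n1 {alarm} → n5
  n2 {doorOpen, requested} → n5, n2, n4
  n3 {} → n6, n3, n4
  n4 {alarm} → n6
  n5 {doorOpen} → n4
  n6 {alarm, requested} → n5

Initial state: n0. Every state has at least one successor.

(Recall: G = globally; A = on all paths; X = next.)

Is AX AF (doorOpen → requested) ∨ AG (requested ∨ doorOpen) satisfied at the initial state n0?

States satisfying AF (doorOpen → requested): {n0, n1, n2, n3, n4, n5, n6}.
States satisfying AX AF (doorOpen → requested): {n0, n1, n2, n3, n4, n5, n6}.
States satisfying requested ∨ doorOpen: {n2, n5, n6}.
States satisfying AG (requested ∨ doorOpen): ∅.
States satisfying AX AF (doorOpen → requested) ∨ AG (requested ∨ doorOpen): {n0, n1, n2, n3, n4, n5, n6}.
n0 ∈ Sat(AX AF (doorOpen → requested) ∨ AG (requested ∨ doorOpen)).

Satisfied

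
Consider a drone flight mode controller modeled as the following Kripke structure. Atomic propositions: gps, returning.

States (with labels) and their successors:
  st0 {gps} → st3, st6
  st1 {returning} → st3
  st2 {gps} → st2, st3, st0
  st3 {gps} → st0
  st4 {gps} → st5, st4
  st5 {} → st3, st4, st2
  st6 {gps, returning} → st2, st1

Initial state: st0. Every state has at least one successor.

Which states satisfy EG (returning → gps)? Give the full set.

States satisfying returning → gps: {st0, st2, st3, st4, st5, st6}.
States satisfying EG (returning → gps): {st0, st2, st3, st4, st5, st6}.

{st0, st2, st3, st4, st5, st6}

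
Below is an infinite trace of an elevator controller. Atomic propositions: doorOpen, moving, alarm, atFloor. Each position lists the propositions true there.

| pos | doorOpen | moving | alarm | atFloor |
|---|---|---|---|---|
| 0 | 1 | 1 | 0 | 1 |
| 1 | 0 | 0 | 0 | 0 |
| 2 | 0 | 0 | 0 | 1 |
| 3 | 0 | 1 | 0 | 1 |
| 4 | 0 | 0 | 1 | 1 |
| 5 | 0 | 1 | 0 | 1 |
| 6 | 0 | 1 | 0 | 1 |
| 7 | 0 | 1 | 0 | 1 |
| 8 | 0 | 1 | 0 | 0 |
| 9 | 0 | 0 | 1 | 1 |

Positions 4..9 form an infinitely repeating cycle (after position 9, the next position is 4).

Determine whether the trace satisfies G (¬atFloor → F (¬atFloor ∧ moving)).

¬atFloor → F (¬atFloor ∧ moving) holds at every position 0..9, and those are all positions ever visited, so G (¬atFloor → F (¬atFloor ∧ moving)) holds.
Positions where ¬atFloor holds: 1, 8.
Check F (¬atFloor ∧ moving) at each: 1→ok, 8→ok.

Holds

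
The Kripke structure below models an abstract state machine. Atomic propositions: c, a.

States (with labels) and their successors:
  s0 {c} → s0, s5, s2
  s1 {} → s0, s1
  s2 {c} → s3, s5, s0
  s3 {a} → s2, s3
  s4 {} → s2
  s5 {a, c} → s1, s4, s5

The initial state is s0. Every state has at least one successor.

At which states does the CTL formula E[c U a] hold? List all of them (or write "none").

States satisfying c: {s0, s2, s5}.
States satisfying a: {s3, s5}.
States satisfying E[c U a]: {s0, s2, s3, s5}.

{s0, s2, s3, s5}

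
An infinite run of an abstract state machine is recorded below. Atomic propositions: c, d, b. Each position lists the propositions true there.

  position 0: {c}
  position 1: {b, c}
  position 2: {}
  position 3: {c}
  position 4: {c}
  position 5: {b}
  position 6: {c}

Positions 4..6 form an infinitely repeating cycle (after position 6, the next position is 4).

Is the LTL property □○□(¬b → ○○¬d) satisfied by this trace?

Yes

○□(¬b → ○○¬d) holds at every position 0..6, and those are all positions ever visited, so □○□(¬b → ○○¬d) holds.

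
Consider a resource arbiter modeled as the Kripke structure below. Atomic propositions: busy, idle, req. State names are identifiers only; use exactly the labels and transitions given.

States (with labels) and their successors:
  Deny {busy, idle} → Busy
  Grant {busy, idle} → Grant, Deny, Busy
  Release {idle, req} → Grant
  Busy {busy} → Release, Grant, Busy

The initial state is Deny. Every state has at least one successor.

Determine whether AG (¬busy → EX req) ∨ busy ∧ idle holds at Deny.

Holds

States satisfying ¬busy → EX req: {Deny, Grant, Busy}.
States satisfying AG (¬busy → EX req): ∅.
States satisfying busy ∧ idle: {Deny, Grant}.
States satisfying AG (¬busy → EX req) ∨ busy ∧ idle: {Deny, Grant}.
Deny ∈ Sat(AG (¬busy → EX req) ∨ busy ∧ idle).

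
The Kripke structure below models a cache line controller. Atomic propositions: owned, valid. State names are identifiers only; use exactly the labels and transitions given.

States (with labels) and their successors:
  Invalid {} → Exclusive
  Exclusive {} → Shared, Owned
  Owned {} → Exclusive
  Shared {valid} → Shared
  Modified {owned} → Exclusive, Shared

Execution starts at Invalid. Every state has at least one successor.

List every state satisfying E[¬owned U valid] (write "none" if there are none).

States satisfying ¬owned: {Invalid, Exclusive, Owned, Shared}.
States satisfying valid: {Shared}.
States satisfying E[¬owned U valid]: {Invalid, Exclusive, Owned, Shared}.

{Invalid, Exclusive, Owned, Shared}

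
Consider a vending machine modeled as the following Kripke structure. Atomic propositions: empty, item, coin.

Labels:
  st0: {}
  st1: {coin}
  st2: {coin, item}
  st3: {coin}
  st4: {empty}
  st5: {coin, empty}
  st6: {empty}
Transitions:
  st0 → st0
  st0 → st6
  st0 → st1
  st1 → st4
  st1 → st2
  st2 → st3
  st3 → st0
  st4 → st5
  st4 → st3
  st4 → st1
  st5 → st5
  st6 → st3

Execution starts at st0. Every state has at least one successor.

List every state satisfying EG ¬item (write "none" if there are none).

{st0, st1, st3, st4, st5, st6}

States satisfying ¬item: {st0, st1, st3, st4, st5, st6}.
States satisfying EG ¬item: {st0, st1, st3, st4, st5, st6}.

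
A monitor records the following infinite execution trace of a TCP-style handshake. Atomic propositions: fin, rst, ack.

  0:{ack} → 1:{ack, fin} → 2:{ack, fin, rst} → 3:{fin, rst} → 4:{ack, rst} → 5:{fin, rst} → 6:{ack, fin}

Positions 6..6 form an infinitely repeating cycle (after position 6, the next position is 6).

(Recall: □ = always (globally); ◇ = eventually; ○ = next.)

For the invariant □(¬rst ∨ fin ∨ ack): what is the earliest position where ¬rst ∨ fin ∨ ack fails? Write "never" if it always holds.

¬rst ∨ fin ∨ ack holds at every position 0..6, and those are all the positions the trace ever visits, so the invariant □(¬rst ∨ fin ∨ ack) is never violated.

never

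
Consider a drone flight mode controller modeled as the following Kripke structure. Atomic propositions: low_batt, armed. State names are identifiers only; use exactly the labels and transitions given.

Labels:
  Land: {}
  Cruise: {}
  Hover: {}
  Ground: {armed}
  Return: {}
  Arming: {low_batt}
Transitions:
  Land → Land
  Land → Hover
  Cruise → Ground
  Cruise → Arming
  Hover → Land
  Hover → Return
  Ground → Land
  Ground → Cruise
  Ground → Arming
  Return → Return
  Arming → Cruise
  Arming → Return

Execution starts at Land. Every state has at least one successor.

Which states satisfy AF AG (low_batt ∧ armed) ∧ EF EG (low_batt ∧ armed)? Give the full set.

none

States satisfying AG (low_batt ∧ armed): ∅.
States satisfying AF AG (low_batt ∧ armed): ∅.
States satisfying EG (low_batt ∧ armed): ∅.
States satisfying EF EG (low_batt ∧ armed): ∅.
States satisfying AF AG (low_batt ∧ armed) ∧ EF EG (low_batt ∧ armed): ∅.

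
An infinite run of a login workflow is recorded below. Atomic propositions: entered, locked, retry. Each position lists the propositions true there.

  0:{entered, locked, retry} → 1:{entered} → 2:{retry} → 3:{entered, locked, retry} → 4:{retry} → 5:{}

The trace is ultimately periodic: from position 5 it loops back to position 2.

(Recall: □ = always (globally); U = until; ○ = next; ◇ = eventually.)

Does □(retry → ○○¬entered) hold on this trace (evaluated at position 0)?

Holds

retry → ○○¬entered holds at every position 0..5, and those are all positions ever visited, so □(retry → ○○¬entered) holds.
Positions where retry holds: 0, 2, 3, 4.
Check ○○¬entered at each: 0→ok, 2→ok, 3→ok, 4→ok.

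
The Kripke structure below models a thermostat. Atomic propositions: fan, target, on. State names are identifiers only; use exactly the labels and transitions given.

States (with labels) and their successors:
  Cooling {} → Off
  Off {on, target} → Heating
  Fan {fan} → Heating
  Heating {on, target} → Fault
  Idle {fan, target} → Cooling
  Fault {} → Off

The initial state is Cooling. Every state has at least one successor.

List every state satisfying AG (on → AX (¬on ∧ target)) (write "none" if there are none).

none

States satisfying on → AX (¬on ∧ target): {Cooling, Fan, Idle, Fault}.
States satisfying AG (on → AX (¬on ∧ target)): ∅.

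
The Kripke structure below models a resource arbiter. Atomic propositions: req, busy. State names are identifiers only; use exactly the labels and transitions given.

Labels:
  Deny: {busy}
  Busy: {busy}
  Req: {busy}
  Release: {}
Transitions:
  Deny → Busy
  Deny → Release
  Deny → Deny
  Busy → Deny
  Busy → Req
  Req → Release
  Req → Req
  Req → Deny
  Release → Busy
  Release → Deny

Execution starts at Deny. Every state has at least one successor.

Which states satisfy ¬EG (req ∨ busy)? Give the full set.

{Release}

States satisfying req ∨ busy: {Deny, Busy, Req}.
States satisfying EG (req ∨ busy): {Deny, Busy, Req}.
States satisfying ¬EG (req ∨ busy): {Release}.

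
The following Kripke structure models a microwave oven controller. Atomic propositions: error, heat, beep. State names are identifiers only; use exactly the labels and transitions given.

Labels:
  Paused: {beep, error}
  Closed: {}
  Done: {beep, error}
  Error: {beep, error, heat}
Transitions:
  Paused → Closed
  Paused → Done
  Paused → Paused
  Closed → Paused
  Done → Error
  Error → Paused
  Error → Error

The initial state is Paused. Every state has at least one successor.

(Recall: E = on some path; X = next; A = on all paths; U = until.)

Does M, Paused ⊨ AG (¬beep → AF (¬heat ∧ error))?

Yes

States satisfying ¬beep → AF (¬heat ∧ error): {Paused, Closed, Done, Error}.
States satisfying AG (¬beep → AF (¬heat ∧ error)): {Paused, Closed, Done, Error}.
Every state reachable from Paused satisfies ¬beep → AF (¬heat ∧ error).
Paused ∈ Sat(AG (¬beep → AF (¬heat ∧ error))).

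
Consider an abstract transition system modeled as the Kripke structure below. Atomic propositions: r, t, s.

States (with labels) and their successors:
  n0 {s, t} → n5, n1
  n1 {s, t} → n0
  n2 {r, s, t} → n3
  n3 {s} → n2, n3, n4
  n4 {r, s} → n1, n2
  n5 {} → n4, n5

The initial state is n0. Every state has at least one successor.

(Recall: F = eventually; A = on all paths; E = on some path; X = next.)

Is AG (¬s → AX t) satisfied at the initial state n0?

No

States satisfying ¬s → AX t: {n0, n1, n2, n3, n4}.
States satisfying AG (¬s → AX t): ∅.
n5 is reachable from n0 and violates ¬s → AX t, so AG fails at n0.
n0 ∉ Sat(AG (¬s → AX t)).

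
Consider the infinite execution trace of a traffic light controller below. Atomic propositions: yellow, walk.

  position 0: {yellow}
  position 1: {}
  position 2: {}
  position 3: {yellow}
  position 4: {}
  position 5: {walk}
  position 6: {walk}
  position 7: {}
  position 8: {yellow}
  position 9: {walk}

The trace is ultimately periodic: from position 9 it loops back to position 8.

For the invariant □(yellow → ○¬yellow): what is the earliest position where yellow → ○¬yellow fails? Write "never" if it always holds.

never

yellow → ○¬yellow holds at every position 0..9, and those are all the positions the trace ever visits, so the invariant □(yellow → ○¬yellow) is never violated.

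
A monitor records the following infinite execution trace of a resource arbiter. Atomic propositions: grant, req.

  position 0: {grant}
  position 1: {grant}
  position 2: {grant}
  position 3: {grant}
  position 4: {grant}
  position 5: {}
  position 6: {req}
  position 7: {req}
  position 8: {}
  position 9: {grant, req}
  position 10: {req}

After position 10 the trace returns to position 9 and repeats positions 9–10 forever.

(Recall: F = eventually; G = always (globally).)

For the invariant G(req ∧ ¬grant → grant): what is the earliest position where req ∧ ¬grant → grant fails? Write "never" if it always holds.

6

Check req ∧ ¬grant → grant at each position in order: 0 ✓, 1 ✓, 2 ✓, 3 ✓, 4 ✓, 5 ✓.
At position 6 the labels are {req}, so req ∧ ¬grant → grant is false there. This is the first violation.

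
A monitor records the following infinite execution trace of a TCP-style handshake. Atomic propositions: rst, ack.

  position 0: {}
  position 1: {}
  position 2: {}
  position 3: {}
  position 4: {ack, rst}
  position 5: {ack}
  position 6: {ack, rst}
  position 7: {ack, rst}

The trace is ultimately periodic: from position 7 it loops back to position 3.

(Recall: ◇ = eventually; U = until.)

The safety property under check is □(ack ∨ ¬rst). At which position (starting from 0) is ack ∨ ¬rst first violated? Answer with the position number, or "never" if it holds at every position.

ack ∨ ¬rst holds at every position 0..7, and those are all the positions the trace ever visits, so the invariant □(ack ∨ ¬rst) is never violated.

never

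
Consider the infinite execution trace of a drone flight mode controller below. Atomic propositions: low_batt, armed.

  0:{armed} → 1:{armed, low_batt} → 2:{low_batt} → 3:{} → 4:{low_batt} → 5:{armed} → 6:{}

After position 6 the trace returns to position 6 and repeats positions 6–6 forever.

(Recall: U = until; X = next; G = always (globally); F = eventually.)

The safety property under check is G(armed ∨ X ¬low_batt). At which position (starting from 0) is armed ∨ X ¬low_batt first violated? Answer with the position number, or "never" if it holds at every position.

Check armed ∨ X ¬low_batt at each position in order: 0 ✓, 1 ✓, 2 ✓.
At position 3 the labels are {} and the next position 4 has {low_batt}, so armed ∨ X ¬low_batt is false there. This is the first violation.

3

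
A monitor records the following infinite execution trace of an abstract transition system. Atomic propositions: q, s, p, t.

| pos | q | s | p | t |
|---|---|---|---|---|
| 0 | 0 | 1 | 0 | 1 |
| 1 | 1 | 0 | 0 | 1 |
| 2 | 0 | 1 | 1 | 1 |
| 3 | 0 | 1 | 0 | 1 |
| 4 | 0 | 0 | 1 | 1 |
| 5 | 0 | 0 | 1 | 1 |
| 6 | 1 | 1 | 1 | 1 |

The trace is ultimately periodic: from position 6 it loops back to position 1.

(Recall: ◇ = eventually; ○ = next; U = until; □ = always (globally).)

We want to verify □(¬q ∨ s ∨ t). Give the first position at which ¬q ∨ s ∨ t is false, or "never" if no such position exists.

¬q ∨ s ∨ t holds at every position 0..6, and those are all the positions the trace ever visits, so the invariant □(¬q ∨ s ∨ t) is never violated.

never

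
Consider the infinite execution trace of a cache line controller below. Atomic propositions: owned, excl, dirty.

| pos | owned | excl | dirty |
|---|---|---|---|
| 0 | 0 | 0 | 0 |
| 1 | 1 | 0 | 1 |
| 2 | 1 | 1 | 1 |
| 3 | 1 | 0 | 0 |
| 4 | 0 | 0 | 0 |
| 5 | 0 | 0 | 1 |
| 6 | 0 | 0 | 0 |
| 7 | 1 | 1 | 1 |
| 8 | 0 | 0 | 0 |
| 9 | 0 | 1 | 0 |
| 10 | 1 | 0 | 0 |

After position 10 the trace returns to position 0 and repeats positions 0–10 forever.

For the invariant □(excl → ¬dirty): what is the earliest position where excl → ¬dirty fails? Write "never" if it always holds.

Check excl → ¬dirty at each position in order: 0 ✓, 1 ✓.
At position 2 the labels are {dirty, excl, owned}, so excl → ¬dirty is false there. This is the first violation.

2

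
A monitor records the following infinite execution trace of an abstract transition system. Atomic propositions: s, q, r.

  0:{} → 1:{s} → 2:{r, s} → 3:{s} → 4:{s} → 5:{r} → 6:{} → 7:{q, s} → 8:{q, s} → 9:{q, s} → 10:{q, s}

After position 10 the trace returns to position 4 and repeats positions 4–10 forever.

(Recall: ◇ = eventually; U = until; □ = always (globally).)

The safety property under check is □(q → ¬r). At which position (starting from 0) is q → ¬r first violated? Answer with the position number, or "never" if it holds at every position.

q → ¬r holds at every position 0..10, and those are all the positions the trace ever visits, so the invariant □(q → ¬r) is never violated.

never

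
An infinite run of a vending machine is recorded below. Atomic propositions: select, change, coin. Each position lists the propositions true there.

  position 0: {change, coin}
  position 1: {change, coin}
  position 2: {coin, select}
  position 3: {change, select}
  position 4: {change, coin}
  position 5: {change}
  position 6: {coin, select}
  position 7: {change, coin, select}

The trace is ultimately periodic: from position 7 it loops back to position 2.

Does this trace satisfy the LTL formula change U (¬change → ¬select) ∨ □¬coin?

Yes

Walking from position 0: ¬change → ¬select first holds at position 0, and change holds at every earlier position along the way, so change U (¬change → ¬select) holds.
¬coin must hold at every position from 0 onward. It fails at position 0, so □¬coin is false.
At position 0: change U (¬change → ¬select) is true; □¬coin is false; so change U (¬change → ¬select) ∨ □¬coin is true.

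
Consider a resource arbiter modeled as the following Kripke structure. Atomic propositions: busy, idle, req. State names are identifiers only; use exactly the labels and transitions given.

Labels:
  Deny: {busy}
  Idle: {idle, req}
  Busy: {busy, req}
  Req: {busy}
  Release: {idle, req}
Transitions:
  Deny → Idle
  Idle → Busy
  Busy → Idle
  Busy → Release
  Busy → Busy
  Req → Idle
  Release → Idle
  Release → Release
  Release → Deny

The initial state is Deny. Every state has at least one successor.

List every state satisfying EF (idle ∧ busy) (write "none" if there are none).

States satisfying idle ∧ busy: ∅.
States satisfying EF (idle ∧ busy): ∅.

none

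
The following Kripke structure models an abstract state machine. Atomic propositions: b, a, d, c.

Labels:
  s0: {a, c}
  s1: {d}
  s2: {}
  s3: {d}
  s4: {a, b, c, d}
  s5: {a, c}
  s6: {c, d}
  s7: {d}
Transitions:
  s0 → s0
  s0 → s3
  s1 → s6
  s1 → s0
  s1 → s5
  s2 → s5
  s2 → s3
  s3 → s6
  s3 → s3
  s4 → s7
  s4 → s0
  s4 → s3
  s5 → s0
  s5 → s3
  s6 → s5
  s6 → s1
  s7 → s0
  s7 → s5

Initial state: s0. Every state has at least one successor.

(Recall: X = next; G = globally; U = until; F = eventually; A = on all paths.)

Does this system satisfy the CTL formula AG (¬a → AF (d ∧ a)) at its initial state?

Violated

States satisfying ¬a → AF (d ∧ a): {s0, s4, s5}.
States satisfying AG (¬a → AF (d ∧ a)): ∅.
s1 is reachable from s0 and violates ¬a → AF (d ∧ a), so AG fails at s0.
s0 ∉ Sat(AG (¬a → AF (d ∧ a))).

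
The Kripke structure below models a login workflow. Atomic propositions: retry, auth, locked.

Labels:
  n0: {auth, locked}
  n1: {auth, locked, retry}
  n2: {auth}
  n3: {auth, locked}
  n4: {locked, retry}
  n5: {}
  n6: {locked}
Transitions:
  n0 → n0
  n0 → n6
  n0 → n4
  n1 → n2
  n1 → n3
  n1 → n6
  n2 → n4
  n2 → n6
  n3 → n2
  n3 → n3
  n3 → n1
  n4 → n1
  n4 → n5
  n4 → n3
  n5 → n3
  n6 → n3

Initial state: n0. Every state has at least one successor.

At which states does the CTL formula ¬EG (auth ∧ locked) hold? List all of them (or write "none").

{n2, n4, n5, n6}

States satisfying auth ∧ locked: {n0, n1, n3}.
States satisfying EG (auth ∧ locked): {n0, n1, n3}.
States satisfying ¬EG (auth ∧ locked): {n2, n4, n5, n6}.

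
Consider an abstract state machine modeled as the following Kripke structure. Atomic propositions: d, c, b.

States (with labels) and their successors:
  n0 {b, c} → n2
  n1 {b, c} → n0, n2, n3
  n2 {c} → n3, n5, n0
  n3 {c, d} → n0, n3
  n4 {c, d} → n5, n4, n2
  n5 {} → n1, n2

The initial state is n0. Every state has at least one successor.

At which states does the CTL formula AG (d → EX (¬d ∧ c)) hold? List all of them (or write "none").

{n0, n1, n2, n3, n4, n5}

States satisfying d → EX (¬d ∧ c): {n0, n1, n2, n3, n4, n5}.
States satisfying AG (d → EX (¬d ∧ c)): {n0, n1, n2, n3, n4, n5}.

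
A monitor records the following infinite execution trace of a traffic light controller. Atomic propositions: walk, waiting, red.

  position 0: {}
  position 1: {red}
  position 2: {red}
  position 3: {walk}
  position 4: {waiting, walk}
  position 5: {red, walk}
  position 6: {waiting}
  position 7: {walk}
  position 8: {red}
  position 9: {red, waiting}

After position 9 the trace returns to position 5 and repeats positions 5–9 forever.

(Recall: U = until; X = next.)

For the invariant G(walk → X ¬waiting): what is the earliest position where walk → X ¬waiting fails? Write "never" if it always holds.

3

Check walk → X ¬waiting at each position in order: 0 ✓, 1 ✓, 2 ✓.
At position 3 the labels are {walk} and the next position 4 has {waiting, walk}, so walk → X ¬waiting is false there. This is the first violation.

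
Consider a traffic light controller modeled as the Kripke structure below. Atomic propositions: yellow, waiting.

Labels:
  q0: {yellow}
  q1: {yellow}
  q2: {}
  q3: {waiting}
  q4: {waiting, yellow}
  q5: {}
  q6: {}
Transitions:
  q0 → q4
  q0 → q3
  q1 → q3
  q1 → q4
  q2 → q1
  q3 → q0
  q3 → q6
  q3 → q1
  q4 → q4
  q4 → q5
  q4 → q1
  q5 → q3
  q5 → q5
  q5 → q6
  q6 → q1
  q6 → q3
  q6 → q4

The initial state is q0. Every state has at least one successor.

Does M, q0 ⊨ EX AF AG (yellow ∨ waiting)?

States satisfying AF AG (yellow ∨ waiting): ∅.
States satisfying EX AF AG (yellow ∨ waiting): ∅.
No suitable path/successor from q0 witnesses the formula.
q0 ∉ Sat(EX AF AG (yellow ∨ waiting)).

No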